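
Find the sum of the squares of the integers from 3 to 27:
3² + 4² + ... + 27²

Use ∑_{k=1}^{n} k² = n(n+1)(2n+1)/6, then subtract the first 2 terms.
∑_{k=1}^{27} k² = 27×28×55/6 = 6930
∑_{k=1}^{2} k² = 2×3×5/6 = 5
∑_{k=3}^{27} k² = 6930 - 5 = 6925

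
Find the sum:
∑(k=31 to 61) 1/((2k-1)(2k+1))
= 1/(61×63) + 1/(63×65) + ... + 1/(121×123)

Partial fractions: 1/((2k-1)(2k+1)) = (1/2)[1/(2k-1) - 1/(2k+1)]
The series telescopes:
= (1/2)[1/61 - 1/123]
= 31/7503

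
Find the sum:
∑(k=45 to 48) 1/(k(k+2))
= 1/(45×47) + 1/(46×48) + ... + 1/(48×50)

Partial fractions: 1/(k(k+2)) = (1/2)[1/k - 1/(k+2)]
Telescoping leaves the first two and last two terms:
= (1/2)[1/45 + 1/46 - 1/49 - 1/50]
= 901/507150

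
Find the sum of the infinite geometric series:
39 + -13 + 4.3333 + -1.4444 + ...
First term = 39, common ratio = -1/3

For |r| < 1, S = a / (1 - r)
S = 39 / (1 - (-1/3))
S = 39 / (4/3)
S = 117/4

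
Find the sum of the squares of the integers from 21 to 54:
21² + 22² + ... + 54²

Use ∑_{k=1}^{n} k² = n(n+1)(2n+1)/6, then subtract the first 20 terms.
∑_{k=1}^{54} k² = 54×55×109/6 = 53955
∑_{k=1}^{20} k² = 20×21×41/6 = 2870
∑_{k=21}^{54} k² = 53955 - 2870 = 51085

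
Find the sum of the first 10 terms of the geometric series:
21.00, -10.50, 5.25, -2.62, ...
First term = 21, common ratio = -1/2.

Sₙ = a(1 - rⁿ) / (1 - r)
S_10 = 21(1 - (-1/2)^10) / (1 - (-1/2))
S_10 = 21(1 - (1/1024)) / (3/2)
S_10 = 7161/512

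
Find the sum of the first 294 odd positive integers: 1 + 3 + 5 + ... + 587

Sum of first n odd numbers = n²
= 294²
= 86436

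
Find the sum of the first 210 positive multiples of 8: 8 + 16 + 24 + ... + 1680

Factor out 8: = 8(1 + 2 + ... + 210) = 8 × n(n+1)/2
= 8 × 210×211/2
= 8 × 22155
= 177240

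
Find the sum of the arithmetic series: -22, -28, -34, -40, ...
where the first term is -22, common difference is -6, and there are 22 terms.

Sₙ = n/2 × (first + last)
Last term = a + (n-1)d = -22 + (22-1)×(-6) = -148
S_22 = 22/2 × (-22 + (-148))
S_22 = 22/2 × (-170) = -1870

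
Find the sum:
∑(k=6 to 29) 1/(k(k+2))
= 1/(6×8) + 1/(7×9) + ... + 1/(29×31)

Partial fractions: 1/(k(k+2)) = (1/2)[1/k - 1/(k+2)]
Telescoping leaves the first two and last two terms:
= (1/2)[1/6 + 1/7 - 1/30 - 1/31]
= 397/3255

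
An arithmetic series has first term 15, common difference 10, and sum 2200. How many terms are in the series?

Using S = n/2 × [2a + (n-1)d]
2200 = n/2 × [2(15) + (n-1)(10)]
2200 = n/2 × [30 + 10n - 10]
4400 = n × [20 + 10n]
10n² + (20)n - 4400 = 0
Discriminant: Δ = (20)² - 4(10)(-4400) = 400 + 176000 = 176400
√Δ = 420
n = [-(20) + √Δ] / (2·10) = (-20 + 420) / 20 = 400 / 20 = 20
(The negative root is discarded since n must be a positive integer.)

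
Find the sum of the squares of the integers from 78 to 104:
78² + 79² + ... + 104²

Use ∑_{k=1}^{n} k² = n(n+1)(2n+1)/6, then subtract the first 77 terms.
∑_{k=1}^{104} k² = 104×105×209/6 = 380380
∑_{k=1}^{77} k² = 77×78×155/6 = 155155
∑_{k=78}^{104} k² = 380380 - 155155 = 225225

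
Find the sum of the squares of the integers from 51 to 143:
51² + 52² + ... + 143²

Use ∑_{k=1}^{n} k² = n(n+1)(2n+1)/6, then subtract the first 50 terms.
∑_{k=1}^{143} k² = 143×144×287/6 = 984984
∑_{k=1}^{50} k² = 50×51×101/6 = 42925
∑_{k=51}^{143} k² = 984984 - 42925 = 942059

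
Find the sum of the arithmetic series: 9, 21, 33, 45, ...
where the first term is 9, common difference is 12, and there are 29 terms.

Sₙ = n/2 × (first + last)
Last term = a + (n-1)d = 9 + (29-1)×12 = 345
S_29 = 29/2 × (9 + 345)
S_29 = 29/2 × 354 = 5133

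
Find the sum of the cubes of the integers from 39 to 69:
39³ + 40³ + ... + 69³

Use ∑_{k=1}^{n} k³ = [n(n+1)/2]², then subtract the first 38 terms.
∑_{k=1}^{69} k³ = [69×70/2]² = 2415² = 5832225
∑_{k=1}^{38} k³ = [38×39/2]² = 741² = 549081
∑_{k=39}^{69} k³ = 5832225 - 549081 = 5283144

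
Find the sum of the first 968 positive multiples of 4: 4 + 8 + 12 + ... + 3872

Factor out 4: = 4(1 + 2 + ... + 968) = 4 × n(n+1)/2
= 4 × 968×969/2
= 4 × 468996
= 1875984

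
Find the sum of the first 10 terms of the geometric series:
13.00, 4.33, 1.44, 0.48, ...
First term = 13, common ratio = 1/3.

Sₙ = a(1 - rⁿ) / (1 - r)
S_10 = 13(1 - (1/3)^10) / (1 - (1/3))
S_10 = 13(1 - (1/59049)) / (2/3)
S_10 = 383812/19683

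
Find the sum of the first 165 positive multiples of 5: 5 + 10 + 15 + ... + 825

Factor out 5: = 5(1 + 2 + ... + 165) = 5 × n(n+1)/2
= 5 × 165×166/2
= 5 × 13695
= 68475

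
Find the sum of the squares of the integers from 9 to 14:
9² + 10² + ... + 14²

Use ∑_{k=1}^{n} k² = n(n+1)(2n+1)/6, then subtract the first 8 terms.
∑_{k=1}^{14} k² = 14×15×29/6 = 1015
∑_{k=1}^{8} k² = 8×9×17/6 = 204
∑_{k=9}^{14} k² = 1015 - 204 = 811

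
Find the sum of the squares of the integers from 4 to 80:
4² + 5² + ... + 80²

Use ∑_{k=1}^{n} k² = n(n+1)(2n+1)/6, then subtract the first 3 terms.
∑_{k=1}^{80} k² = 80×81×161/6 = 173880
∑_{k=1}^{3} k² = 3×4×7/6 = 14
∑_{k=4}^{80} k² = 173880 - 14 = 173866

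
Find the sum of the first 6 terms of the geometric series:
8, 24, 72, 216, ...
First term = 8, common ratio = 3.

Sₙ = a(1 - rⁿ) / (1 - r)
S_6 = 8(1 - 3^6) / (1 - 3)
S_6 = 8(1 - 729) / (-2)
S_6 = 2912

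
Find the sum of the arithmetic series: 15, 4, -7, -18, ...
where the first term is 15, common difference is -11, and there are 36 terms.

Sₙ = n/2 × (first + last)
Last term = a + (n-1)d = 15 + (36-1)×(-11) = -370
S_36 = 36/2 × (15 + (-370))
S_36 = 36/2 × (-355) = -6390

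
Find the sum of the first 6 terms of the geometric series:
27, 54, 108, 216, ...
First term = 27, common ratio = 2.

Sₙ = a(1 - rⁿ) / (1 - r)
S_6 = 27(1 - 2^6) / (1 - 2)
S_6 = 27(1 - 64) / (-1)
S_6 = 1701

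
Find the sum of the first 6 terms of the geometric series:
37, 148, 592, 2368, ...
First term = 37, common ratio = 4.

Sₙ = a(1 - rⁿ) / (1 - r)
S_6 = 37(1 - 4^6) / (1 - 4)
S_6 = 37(1 - 4096) / (-3)
S_6 = 50505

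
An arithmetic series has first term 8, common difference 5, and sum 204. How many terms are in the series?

Using S = n/2 × [2a + (n-1)d]
204 = n/2 × [2(8) + (n-1)(5)]
204 = n/2 × [16 + 5n - 5]
408 = n × [11 + 5n]
5n² + (11)n - 408 = 0
Discriminant: Δ = (11)² - 4(5)(-408) = 121 + 8160 = 8281
√Δ = 91
n = [-(11) + √Δ] / (2·5) = (-11 + 91) / 10 = 80 / 10 = 8
(The negative root is discarded since n must be a positive integer.)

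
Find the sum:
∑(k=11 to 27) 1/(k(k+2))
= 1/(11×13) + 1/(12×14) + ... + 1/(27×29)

Partial fractions: 1/(k(k+2)) = (1/2)[1/k - 1/(k+2)]
Telescoping leaves the first two and last two terms:
= (1/2)[1/11 + 1/12 - 1/28 - 1/29]
= 697/13398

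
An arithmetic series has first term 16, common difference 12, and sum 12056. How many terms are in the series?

Using S = n/2 × [2a + (n-1)d]
12056 = n/2 × [2(16) + (n-1)(12)]
12056 = n/2 × [32 + 12n - 12]
24112 = n × [20 + 12n]
12n² + (20)n - 24112 = 0
Discriminant: Δ = (20)² - 4(12)(-24112) = 400 + 1157376 = 1157776
√Δ = 1076
n = [-(20) + √Δ] / (2·12) = (-20 + 1076) / 24 = 1056 / 24 = 44
(The negative root is discarded since n must be a positive integer.)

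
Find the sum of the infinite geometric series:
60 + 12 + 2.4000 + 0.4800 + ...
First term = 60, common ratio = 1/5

For |r| < 1, S = a / (1 - r)
S = 60 / (1 - (1/5))
S = 60 / (4/5)
S = 75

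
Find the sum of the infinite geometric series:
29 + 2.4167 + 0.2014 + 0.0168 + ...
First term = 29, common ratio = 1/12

For |r| < 1, S = a / (1 - r)
S = 29 / (1 - (1/12))
S = 29 / (11/12)
S = 348/11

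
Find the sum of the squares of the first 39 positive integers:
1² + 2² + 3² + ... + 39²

Formula: ∑k² = n(n+1)(2n+1)/6
= 39×40×79/6
= 123240/6
= 20540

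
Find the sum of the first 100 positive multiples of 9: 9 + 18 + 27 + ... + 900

Factor out 9: = 9(1 + 2 + ... + 100) = 9 × n(n+1)/2
= 9 × 100×101/2
= 9 × 5050
= 45450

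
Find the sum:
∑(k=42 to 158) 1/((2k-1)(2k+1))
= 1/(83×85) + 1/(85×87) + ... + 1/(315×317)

Partial fractions: 1/((2k-1)(2k+1)) = (1/2)[1/(2k-1) - 1/(2k+1)]
The series telescopes:
= (1/2)[1/83 - 1/317]
= 117/26311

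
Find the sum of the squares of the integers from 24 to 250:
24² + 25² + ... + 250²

Use ∑_{k=1}^{n} k² = n(n+1)(2n+1)/6, then subtract the first 23 terms.
∑_{k=1}^{250} k² = 250×251×501/6 = 5239625
∑_{k=1}^{23} k² = 23×24×47/6 = 4324
∑_{k=24}^{250} k² = 5239625 - 4324 = 5235301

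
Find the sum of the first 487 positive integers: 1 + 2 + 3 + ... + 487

Formula: ∑k = n(n+1)/2
= 487×488/2
= 237656/2
= 118828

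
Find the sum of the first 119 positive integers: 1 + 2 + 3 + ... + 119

Formula: ∑k = n(n+1)/2
= 119×120/2
= 14280/2
= 7140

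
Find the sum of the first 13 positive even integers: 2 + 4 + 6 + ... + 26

Sum of first n even numbers = n(n+1)
= 13×14
= 182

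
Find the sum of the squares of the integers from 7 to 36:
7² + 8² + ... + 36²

Use ∑_{k=1}^{n} k² = n(n+1)(2n+1)/6, then subtract the first 6 terms.
∑_{k=1}^{36} k² = 36×37×73/6 = 16206
∑_{k=1}^{6} k² = 6×7×13/6 = 91
∑_{k=7}^{36} k² = 16206 - 91 = 16115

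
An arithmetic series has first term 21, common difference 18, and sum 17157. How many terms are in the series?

Using S = n/2 × [2a + (n-1)d]
17157 = n/2 × [2(21) + (n-1)(18)]
17157 = n/2 × [42 + 18n - 18]
34314 = n × [24 + 18n]
18n² + (24)n - 34314 = 0
Discriminant: Δ = (24)² - 4(18)(-34314) = 576 + 2470608 = 2471184
√Δ = 1572
n = [-(24) + √Δ] / (2·18) = (-24 + 1572) / 36 = 1548 / 36 = 43
(The negative root is discarded since n must be a positive integer.)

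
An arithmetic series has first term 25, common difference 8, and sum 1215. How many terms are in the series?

Using S = n/2 × [2a + (n-1)d]
1215 = n/2 × [2(25) + (n-1)(8)]
1215 = n/2 × [50 + 8n - 8]
2430 = n × [42 + 8n]
8n² + (42)n - 2430 = 0
Discriminant: Δ = (42)² - 4(8)(-2430) = 1764 + 77760 = 79524
√Δ = 282
n = [-(42) + √Δ] / (2·8) = (-42 + 282) / 16 = 240 / 16 = 15
(The negative root is discarded since n must be a positive integer.)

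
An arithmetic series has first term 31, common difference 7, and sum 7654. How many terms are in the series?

Using S = n/2 × [2a + (n-1)d]
7654 = n/2 × [2(31) + (n-1)(7)]
7654 = n/2 × [62 + 7n - 7]
15308 = n × [55 + 7n]
7n² + (55)n - 15308 = 0
Discriminant: Δ = (55)² - 4(7)(-15308) = 3025 + 428624 = 431649
√Δ = 657
n = [-(55) + √Δ] / (2·7) = (-55 + 657) / 14 = 602 / 14 = 43
(The negative root is discarded since n must be a positive integer.)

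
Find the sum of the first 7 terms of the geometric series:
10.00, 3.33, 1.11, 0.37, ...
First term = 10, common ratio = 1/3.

Sₙ = a(1 - rⁿ) / (1 - r)
S_7 = 10(1 - (1/3)^7) / (1 - (1/3))
S_7 = 10(1 - (1/2187)) / (2/3)
S_7 = 10930/729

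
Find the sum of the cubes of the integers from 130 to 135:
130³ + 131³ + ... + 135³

Use ∑_{k=1}^{n} k³ = [n(n+1)/2]², then subtract the first 129 terms.
∑_{k=1}^{135} k³ = [135×136/2]² = 9180² = 84272400
∑_{k=1}^{129} k³ = [129×130/2]² = 8385² = 70308225
∑_{k=130}^{135} k³ = 84272400 - 70308225 = 13964175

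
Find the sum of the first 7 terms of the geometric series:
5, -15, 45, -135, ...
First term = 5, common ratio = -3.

Sₙ = a(1 - rⁿ) / (1 - r)
S_7 = 5(1 - (-3)^7) / (1 - (-3))
S_7 = 5(1 - (-2187)) / (4)
S_7 = 2735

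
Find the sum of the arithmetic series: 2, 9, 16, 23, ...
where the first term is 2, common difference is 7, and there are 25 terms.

Sₙ = n/2 × (first + last)
Last term = a + (n-1)d = 2 + (25-1)×7 = 170
S_25 = 25/2 × (2 + 170)
S_25 = 25/2 × 172 = 2150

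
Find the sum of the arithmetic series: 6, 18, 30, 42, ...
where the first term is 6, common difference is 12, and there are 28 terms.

Sₙ = n/2 × (first + last)
Last term = a + (n-1)d = 6 + (28-1)×12 = 330
S_28 = 28/2 × (6 + 330)
S_28 = 28/2 × 336 = 4704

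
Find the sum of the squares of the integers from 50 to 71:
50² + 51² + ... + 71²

Use ∑_{k=1}^{n} k² = n(n+1)(2n+1)/6, then subtract the first 49 terms.
∑_{k=1}^{71} k² = 71×72×143/6 = 121836
∑_{k=1}^{49} k² = 49×50×99/6 = 40425
∑_{k=50}^{71} k² = 121836 - 40425 = 81411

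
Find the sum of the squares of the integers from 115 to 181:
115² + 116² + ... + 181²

Use ∑_{k=1}^{n} k² = n(n+1)(2n+1)/6, then subtract the first 114 terms.
∑_{k=1}^{181} k² = 181×182×363/6 = 1992991
∑_{k=1}^{114} k² = 114×115×229/6 = 500365
∑_{k=115}^{181} k² = 1992991 - 500365 = 1492626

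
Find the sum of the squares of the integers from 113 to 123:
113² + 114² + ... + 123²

Use ∑_{k=1}^{n} k² = n(n+1)(2n+1)/6, then subtract the first 112 terms.
∑_{k=1}^{123} k² = 123×124×247/6 = 627874
∑_{k=1}^{112} k² = 112×113×225/6 = 474600
∑_{k=113}^{123} k² = 627874 - 474600 = 153274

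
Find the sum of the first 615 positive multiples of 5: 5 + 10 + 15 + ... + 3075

Factor out 5: = 5(1 + 2 + ... + 615) = 5 × n(n+1)/2
= 5 × 615×616/2
= 5 × 189420
= 947100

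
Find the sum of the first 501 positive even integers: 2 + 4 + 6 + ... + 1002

Sum of first n even numbers = n(n+1)
= 501×502
= 251502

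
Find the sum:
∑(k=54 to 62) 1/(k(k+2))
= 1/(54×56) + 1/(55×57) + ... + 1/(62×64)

Partial fractions: 1/(k(k+2)) = (1/2)[1/k - 1/(k+2)]
Telescoping leaves the first two and last two terms:
= (1/2)[1/54 + 1/55 - 1/63 - 1/64]
= 3461/1330560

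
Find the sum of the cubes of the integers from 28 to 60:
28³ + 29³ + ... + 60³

Use ∑_{k=1}^{n} k³ = [n(n+1)/2]², then subtract the first 27 terms.
∑_{k=1}^{60} k³ = [60×61/2]² = 1830² = 3348900
∑_{k=1}^{27} k³ = [27×28/2]² = 378² = 142884
∑_{k=28}^{60} k³ = 3348900 - 142884 = 3206016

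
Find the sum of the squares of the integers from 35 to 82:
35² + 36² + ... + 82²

Use ∑_{k=1}^{n} k² = n(n+1)(2n+1)/6, then subtract the first 34 terms.
∑_{k=1}^{82} k² = 82×83×165/6 = 187165
∑_{k=1}^{34} k² = 34×35×69/6 = 13685
∑_{k=35}^{82} k² = 187165 - 13685 = 173480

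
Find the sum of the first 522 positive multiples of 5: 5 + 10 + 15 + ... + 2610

Factor out 5: = 5(1 + 2 + ... + 522) = 5 × n(n+1)/2
= 5 × 522×523/2
= 5 × 136503
= 682515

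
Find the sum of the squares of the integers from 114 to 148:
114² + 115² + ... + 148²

Use ∑_{k=1}^{n} k² = n(n+1)(2n+1)/6, then subtract the first 113 terms.
∑_{k=1}^{148} k² = 148×149×297/6 = 1091574
∑_{k=1}^{113} k² = 113×114×227/6 = 487369
∑_{k=114}^{148} k² = 1091574 - 487369 = 604205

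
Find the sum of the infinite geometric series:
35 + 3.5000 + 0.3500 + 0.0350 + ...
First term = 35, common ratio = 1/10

For |r| < 1, S = a / (1 - r)
S = 35 / (1 - (1/10))
S = 35 / (9/10)
S = 350/9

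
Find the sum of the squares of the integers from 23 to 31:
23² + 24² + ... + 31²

Use ∑_{k=1}^{n} k² = n(n+1)(2n+1)/6, then subtract the first 22 terms.
∑_{k=1}^{31} k² = 31×32×63/6 = 10416
∑_{k=1}^{22} k² = 22×23×45/6 = 3795
∑_{k=23}^{31} k² = 10416 - 3795 = 6621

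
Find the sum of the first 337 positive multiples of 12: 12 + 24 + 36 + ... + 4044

Factor out 12: = 12(1 + 2 + ... + 337) = 12 × n(n+1)/2
= 12 × 337×338/2
= 12 × 56953
= 683436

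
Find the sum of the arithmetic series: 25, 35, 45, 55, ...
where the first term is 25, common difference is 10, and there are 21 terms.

Sₙ = n/2 × (first + last)
Last term = a + (n-1)d = 25 + (21-1)×10 = 225
S_21 = 21/2 × (25 + 225)
S_21 = 21/2 × 250 = 2625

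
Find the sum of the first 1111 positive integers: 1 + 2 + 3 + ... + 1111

Formula: ∑k = n(n+1)/2
= 1111×1112/2
= 1235432/2
= 617716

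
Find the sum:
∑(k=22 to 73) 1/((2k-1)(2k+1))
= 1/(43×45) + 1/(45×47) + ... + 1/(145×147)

Partial fractions: 1/((2k-1)(2k+1)) = (1/2)[1/(2k-1) - 1/(2k+1)]
The series telescopes:
= (1/2)[1/43 - 1/147]
= 52/6321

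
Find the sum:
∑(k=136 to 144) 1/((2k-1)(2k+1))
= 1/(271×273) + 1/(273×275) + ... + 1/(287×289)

Partial fractions: 1/((2k-1)(2k+1)) = (1/2)[1/(2k-1) - 1/(2k+1)]
The series telescopes:
= (1/2)[1/271 - 1/289]
= 9/78319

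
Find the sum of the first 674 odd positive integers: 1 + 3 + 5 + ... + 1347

Sum of first n odd numbers = n²
= 674²
= 454276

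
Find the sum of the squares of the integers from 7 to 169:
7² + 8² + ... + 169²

Use ∑_{k=1}^{n} k² = n(n+1)(2n+1)/6, then subtract the first 6 terms.
∑_{k=1}^{169} k² = 169×170×339/6 = 1623245
∑_{k=1}^{6} k² = 6×7×13/6 = 91
∑_{k=7}^{169} k² = 1623245 - 91 = 1623154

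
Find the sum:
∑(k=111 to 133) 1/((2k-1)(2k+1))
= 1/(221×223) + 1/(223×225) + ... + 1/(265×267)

Partial fractions: 1/((2k-1)(2k+1)) = (1/2)[1/(2k-1) - 1/(2k+1)]
The series telescopes:
= (1/2)[1/221 - 1/267]
= 23/59007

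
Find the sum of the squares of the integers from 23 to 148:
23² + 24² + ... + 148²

Use ∑_{k=1}^{n} k² = n(n+1)(2n+1)/6, then subtract the first 22 terms.
∑_{k=1}^{148} k² = 148×149×297/6 = 1091574
∑_{k=1}^{22} k² = 22×23×45/6 = 3795
∑_{k=23}^{148} k² = 1091574 - 3795 = 1087779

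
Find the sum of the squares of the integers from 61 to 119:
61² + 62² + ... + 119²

Use ∑_{k=1}^{n} k² = n(n+1)(2n+1)/6, then subtract the first 60 terms.
∑_{k=1}^{119} k² = 119×120×239/6 = 568820
∑_{k=1}^{60} k² = 60×61×121/6 = 73810
∑_{k=61}^{119} k² = 568820 - 73810 = 495010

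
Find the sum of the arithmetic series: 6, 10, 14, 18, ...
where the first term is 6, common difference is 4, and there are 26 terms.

Sₙ = n/2 × (first + last)
Last term = a + (n-1)d = 6 + (26-1)×4 = 106
S_26 = 26/2 × (6 + 106)
S_26 = 26/2 × 112 = 1456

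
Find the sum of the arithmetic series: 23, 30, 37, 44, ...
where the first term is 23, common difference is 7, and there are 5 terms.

Sₙ = n/2 × (first + last)
Last term = a + (n-1)d = 23 + (5-1)×7 = 51
S_5 = 5/2 × (23 + 51)
S_5 = 5/2 × 74 = 185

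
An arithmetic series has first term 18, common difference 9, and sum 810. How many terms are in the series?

Using S = n/2 × [2a + (n-1)d]
810 = n/2 × [2(18) + (n-1)(9)]
810 = n/2 × [36 + 9n - 9]
1620 = n × [27 + 9n]
9n² + (27)n - 1620 = 0
Discriminant: Δ = (27)² - 4(9)(-1620) = 729 + 58320 = 59049
√Δ = 243
n = [-(27) + √Δ] / (2·9) = (-27 + 243) / 18 = 216 / 18 = 12
(The negative root is discarded since n must be a positive integer.)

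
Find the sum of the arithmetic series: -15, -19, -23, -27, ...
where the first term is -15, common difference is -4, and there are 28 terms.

Sₙ = n/2 × (first + last)
Last term = a + (n-1)d = -15 + (28-1)×(-4) = -123
S_28 = 28/2 × (-15 + (-123))
S_28 = 28/2 × (-138) = -1932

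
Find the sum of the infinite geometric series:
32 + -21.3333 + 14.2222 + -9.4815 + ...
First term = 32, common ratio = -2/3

For |r| < 1, S = a / (1 - r)
S = 32 / (1 - (-2/3))
S = 32 / (5/3)
S = 96/5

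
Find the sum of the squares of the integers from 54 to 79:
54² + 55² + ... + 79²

Use ∑_{k=1}^{n} k² = n(n+1)(2n+1)/6, then subtract the first 53 terms.
∑_{k=1}^{79} k² = 79×80×159/6 = 167480
∑_{k=1}^{53} k² = 53×54×107/6 = 51039
∑_{k=54}^{79} k² = 167480 - 51039 = 116441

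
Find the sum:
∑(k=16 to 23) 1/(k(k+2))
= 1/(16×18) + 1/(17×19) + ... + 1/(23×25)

Partial fractions: 1/(k(k+2)) = (1/2)[1/k - 1/(k+2)]
Telescoping leaves the first two and last two terms:
= (1/2)[1/16 + 1/17 - 1/24 - 1/25]
= 809/40800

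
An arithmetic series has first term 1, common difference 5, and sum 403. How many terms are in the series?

Using S = n/2 × [2a + (n-1)d]
403 = n/2 × [2(1) + (n-1)(5)]
403 = n/2 × [2 + 5n - 5]
806 = n × [-3 + 5n]
5n² + (-3)n - 806 = 0
Discriminant: Δ = (-3)² - 4(5)(-806) = 9 + 16120 = 16129
√Δ = 127
n = [-(-3) + √Δ] / (2·5) = (3 + 127) / 10 = 130 / 10 = 13
(The negative root is discarded since n must be a positive integer.)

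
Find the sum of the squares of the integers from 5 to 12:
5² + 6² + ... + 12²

Use ∑_{k=1}^{n} k² = n(n+1)(2n+1)/6, then subtract the first 4 terms.
∑_{k=1}^{12} k² = 12×13×25/6 = 650
∑_{k=1}^{4} k² = 4×5×9/6 = 30
∑_{k=5}^{12} k² = 650 - 30 = 620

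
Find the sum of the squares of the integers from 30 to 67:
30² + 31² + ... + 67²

Use ∑_{k=1}^{n} k² = n(n+1)(2n+1)/6, then subtract the first 29 terms.
∑_{k=1}^{67} k² = 67×68×135/6 = 102510
∑_{k=1}^{29} k² = 29×30×59/6 = 8555
∑_{k=30}^{67} k² = 102510 - 8555 = 93955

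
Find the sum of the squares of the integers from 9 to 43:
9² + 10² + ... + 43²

Use ∑_{k=1}^{n} k² = n(n+1)(2n+1)/6, then subtract the first 8 terms.
∑_{k=1}^{43} k² = 43×44×87/6 = 27434
∑_{k=1}^{8} k² = 8×9×17/6 = 204
∑_{k=9}^{43} k² = 27434 - 204 = 27230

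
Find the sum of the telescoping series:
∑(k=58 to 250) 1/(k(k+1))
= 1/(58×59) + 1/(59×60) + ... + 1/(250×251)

Partial fractions: 1/(k(k+1)) = 1/k - 1/(k+1)
The series telescopes:
= (1/58 - 1/59) + (1/59 - 1/60) + ... + (1/250 - 1/251)
= 1/58 - 1/251
= 193/14558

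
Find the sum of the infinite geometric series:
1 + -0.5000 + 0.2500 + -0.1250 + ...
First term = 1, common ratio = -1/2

For |r| < 1, S = a / (1 - r)
S = 1 / (1 - (-1/2))
S = 1 / (3/2)
S = 2/3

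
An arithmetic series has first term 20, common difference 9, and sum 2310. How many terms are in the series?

Using S = n/2 × [2a + (n-1)d]
2310 = n/2 × [2(20) + (n-1)(9)]
2310 = n/2 × [40 + 9n - 9]
4620 = n × [31 + 9n]
9n² + (31)n - 4620 = 0
Discriminant: Δ = (31)² - 4(9)(-4620) = 961 + 166320 = 167281
√Δ = 409
n = [-(31) + √Δ] / (2·9) = (-31 + 409) / 18 = 378 / 18 = 21
(The negative root is discarded since n must be a positive integer.)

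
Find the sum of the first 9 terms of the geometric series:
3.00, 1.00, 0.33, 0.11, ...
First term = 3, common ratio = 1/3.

Sₙ = a(1 - rⁿ) / (1 - r)
S_9 = 3(1 - (1/3)^9) / (1 - (1/3))
S_9 = 3(1 - (1/19683)) / (2/3)
S_9 = 9841/2187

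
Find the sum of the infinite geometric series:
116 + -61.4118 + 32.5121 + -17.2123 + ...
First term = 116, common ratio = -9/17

For |r| < 1, S = a / (1 - r)
S = 116 / (1 - (-9/17))
S = 116 / (26/17)
S = 986/13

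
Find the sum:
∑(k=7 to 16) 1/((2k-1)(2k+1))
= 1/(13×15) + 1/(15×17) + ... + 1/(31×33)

Partial fractions: 1/((2k-1)(2k+1)) = (1/2)[1/(2k-1) - 1/(2k+1)]
The series telescopes:
= (1/2)[1/13 - 1/33]
= 10/429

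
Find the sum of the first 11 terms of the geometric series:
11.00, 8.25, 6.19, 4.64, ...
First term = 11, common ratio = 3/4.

Sₙ = a(1 - rⁿ) / (1 - r)
S_11 = 11(1 - (3/4)^11) / (1 - (3/4))
S_11 = 11(1 - (177147/4194304)) / (1/4)
S_11 = 44188727/1048576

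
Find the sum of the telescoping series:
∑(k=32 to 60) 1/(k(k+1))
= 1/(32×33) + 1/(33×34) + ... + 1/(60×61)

Partial fractions: 1/(k(k+1)) = 1/k - 1/(k+1)
The series telescopes:
= (1/32 - 1/33) + (1/33 - 1/34) + ... + (1/60 - 1/61)
= 1/32 - 1/61
= 29/1952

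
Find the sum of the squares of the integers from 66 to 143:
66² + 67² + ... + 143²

Use ∑_{k=1}^{n} k² = n(n+1)(2n+1)/6, then subtract the first 65 terms.
∑_{k=1}^{143} k² = 143×144×287/6 = 984984
∑_{k=1}^{65} k² = 65×66×131/6 = 93665
∑_{k=66}^{143} k² = 984984 - 93665 = 891319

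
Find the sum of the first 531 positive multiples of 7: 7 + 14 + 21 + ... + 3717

Factor out 7: = 7(1 + 2 + ... + 531) = 7 × n(n+1)/2
= 7 × 531×532/2
= 7 × 141246
= 988722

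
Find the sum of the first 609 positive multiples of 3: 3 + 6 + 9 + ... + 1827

Factor out 3: = 3(1 + 2 + ... + 609) = 3 × n(n+1)/2
= 3 × 609×610/2
= 3 × 185745
= 557235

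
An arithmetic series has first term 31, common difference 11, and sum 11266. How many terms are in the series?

Using S = n/2 × [2a + (n-1)d]
11266 = n/2 × [2(31) + (n-1)(11)]
11266 = n/2 × [62 + 11n - 11]
22532 = n × [51 + 11n]
11n² + (51)n - 22532 = 0
Discriminant: Δ = (51)² - 4(11)(-22532) = 2601 + 991408 = 994009
√Δ = 997
n = [-(51) + √Δ] / (2·11) = (-51 + 997) / 22 = 946 / 22 = 43
(The negative root is discarded since n must be a positive integer.)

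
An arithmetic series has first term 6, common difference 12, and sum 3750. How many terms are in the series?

Using S = n/2 × [2a + (n-1)d]
3750 = n/2 × [2(6) + (n-1)(12)]
3750 = n/2 × [12 + 12n - 12]
7500 = n × [0 + 12n]
12n² + (0)n - 7500 = 0
Discriminant: Δ = (0)² - 4(12)(-7500) = 0 + 360000 = 360000
√Δ = 600
n = [-(0) + √Δ] / (2·12) = (0 + 600) / 24 = 600 / 24 = 25
(The negative root is discarded since n must be a positive integer.)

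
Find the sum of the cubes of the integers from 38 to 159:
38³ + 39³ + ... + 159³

Use ∑_{k=1}^{n} k³ = [n(n+1)/2]², then subtract the first 37 terms.
∑_{k=1}^{159} k³ = [159×160/2]² = 12720² = 161798400
∑_{k=1}^{37} k³ = [37×38/2]² = 703² = 494209
∑_{k=38}^{159} k³ = 161798400 - 494209 = 161304191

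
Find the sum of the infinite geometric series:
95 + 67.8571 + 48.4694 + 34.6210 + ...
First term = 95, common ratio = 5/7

For |r| < 1, S = a / (1 - r)
S = 95 / (1 - (5/7))
S = 95 / (2/7)
S = 665/2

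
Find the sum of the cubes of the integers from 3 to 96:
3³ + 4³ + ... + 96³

Use ∑_{k=1}^{n} k³ = [n(n+1)/2]², then subtract the first 2 terms.
∑_{k=1}^{96} k³ = [96×97/2]² = 4656² = 21678336
∑_{k=1}^{2} k³ = [2×3/2]² = 3² = 9
∑_{k=3}^{96} k³ = 21678336 - 9 = 21678327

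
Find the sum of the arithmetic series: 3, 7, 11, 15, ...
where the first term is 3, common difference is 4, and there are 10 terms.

Sₙ = n/2 × (first + last)
Last term = a + (n-1)d = 3 + (10-1)×4 = 39
S_10 = 10/2 × (3 + 39)
S_10 = 10/2 × 42 = 210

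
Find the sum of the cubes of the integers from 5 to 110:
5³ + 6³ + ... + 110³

Use ∑_{k=1}^{n} k³ = [n(n+1)/2]², then subtract the first 4 terms.
∑_{k=1}^{110} k³ = [110×111/2]² = 6105² = 37271025
∑_{k=1}^{4} k³ = [4×5/2]² = 10² = 100
∑_{k=5}^{110} k³ = 37271025 - 100 = 37270925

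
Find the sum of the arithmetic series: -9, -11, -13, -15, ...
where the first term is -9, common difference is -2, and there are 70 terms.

Sₙ = n/2 × (first + last)
Last term = a + (n-1)d = -9 + (70-1)×(-2) = -147
S_70 = 70/2 × (-9 + (-147))
S_70 = 70/2 × (-156) = -5460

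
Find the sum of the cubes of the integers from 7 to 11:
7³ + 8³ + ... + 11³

Use ∑_{k=1}^{n} k³ = [n(n+1)/2]², then subtract the first 6 terms.
∑_{k=1}^{11} k³ = [11×12/2]² = 66² = 4356
∑_{k=1}^{6} k³ = [6×7/2]² = 21² = 441
∑_{k=7}^{11} k³ = 4356 - 441 = 3915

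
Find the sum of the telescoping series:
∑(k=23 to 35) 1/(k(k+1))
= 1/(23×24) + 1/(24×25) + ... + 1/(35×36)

Partial fractions: 1/(k(k+1)) = 1/k - 1/(k+1)
The series telescopes:
= (1/23 - 1/24) + (1/24 - 1/25) + ... + (1/35 - 1/36)
= 1/23 - 1/36
= 13/828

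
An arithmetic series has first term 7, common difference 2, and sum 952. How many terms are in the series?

Using S = n/2 × [2a + (n-1)d]
952 = n/2 × [2(7) + (n-1)(2)]
952 = n/2 × [14 + 2n - 2]
1904 = n × [12 + 2n]
2n² + (12)n - 1904 = 0
Discriminant: Δ = (12)² - 4(2)(-1904) = 144 + 15232 = 15376
√Δ = 124
n = [-(12) + √Δ] / (2·2) = (-12 + 124) / 4 = 112 / 4 = 28
(The negative root is discarded since n must be a positive integer.)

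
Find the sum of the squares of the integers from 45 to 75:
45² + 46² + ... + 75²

Use ∑_{k=1}^{n} k² = n(n+1)(2n+1)/6, then subtract the first 44 terms.
∑_{k=1}^{75} k² = 75×76×151/6 = 143450
∑_{k=1}^{44} k² = 44×45×89/6 = 29370
∑_{k=45}^{75} k² = 143450 - 29370 = 114080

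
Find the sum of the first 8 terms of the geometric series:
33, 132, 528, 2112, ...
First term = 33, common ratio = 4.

Sₙ = a(1 - rⁿ) / (1 - r)
S_8 = 33(1 - 4^8) / (1 - 4)
S_8 = 33(1 - 65536) / (-3)
S_8 = 720885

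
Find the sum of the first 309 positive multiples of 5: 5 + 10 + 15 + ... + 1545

Factor out 5: = 5(1 + 2 + ... + 309) = 5 × n(n+1)/2
= 5 × 309×310/2
= 5 × 47895
= 239475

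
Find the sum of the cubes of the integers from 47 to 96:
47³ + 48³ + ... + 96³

Use ∑_{k=1}^{n} k³ = [n(n+1)/2]², then subtract the first 46 terms.
∑_{k=1}^{96} k³ = [96×97/2]² = 4656² = 21678336
∑_{k=1}^{46} k³ = [46×47/2]² = 1081² = 1168561
∑_{k=47}^{96} k³ = 21678336 - 1168561 = 20509775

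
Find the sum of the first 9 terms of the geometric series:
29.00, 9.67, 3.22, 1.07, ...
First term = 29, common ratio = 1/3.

Sₙ = a(1 - rⁿ) / (1 - r)
S_9 = 29(1 - (1/3)^9) / (1 - (1/3))
S_9 = 29(1 - (1/19683)) / (2/3)
S_9 = 285389/6561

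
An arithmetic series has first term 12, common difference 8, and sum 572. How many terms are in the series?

Using S = n/2 × [2a + (n-1)d]
572 = n/2 × [2(12) + (n-1)(8)]
572 = n/2 × [24 + 8n - 8]
1144 = n × [16 + 8n]
8n² + (16)n - 1144 = 0
Discriminant: Δ = (16)² - 4(8)(-1144) = 256 + 36608 = 36864
√Δ = 192
n = [-(16) + √Δ] / (2·8) = (-16 + 192) / 16 = 176 / 16 = 11
(The negative root is discarded since n must be a positive integer.)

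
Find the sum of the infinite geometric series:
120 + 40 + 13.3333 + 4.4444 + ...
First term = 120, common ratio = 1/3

For |r| < 1, S = a / (1 - r)
S = 120 / (1 - (1/3))
S = 120 / (2/3)
S = 180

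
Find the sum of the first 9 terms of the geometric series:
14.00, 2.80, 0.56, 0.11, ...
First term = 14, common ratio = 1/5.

Sₙ = a(1 - rⁿ) / (1 - r)
S_9 = 14(1 - (1/5)^9) / (1 - (1/5))
S_9 = 14(1 - (1/1953125)) / (4/5)
S_9 = 6835934/390625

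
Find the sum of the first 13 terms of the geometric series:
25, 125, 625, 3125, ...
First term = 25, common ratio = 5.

Sₙ = a(1 - rⁿ) / (1 - r)
S_13 = 25(1 - 5^13) / (1 - 5)
S_13 = 25(1 - 1220703125) / (-4)
S_13 = 7629394525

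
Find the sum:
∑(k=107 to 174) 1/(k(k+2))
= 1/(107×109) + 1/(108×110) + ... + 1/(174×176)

Partial fractions: 1/(k(k+2)) = (1/2)[1/k - 1/(k+2)]
Telescoping leaves the first two and last two terms:
= (1/2)[1/107 + 1/108 - 1/175 - 1/176]
= 641461/177962400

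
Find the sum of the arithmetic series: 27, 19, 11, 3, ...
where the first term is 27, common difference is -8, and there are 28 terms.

Sₙ = n/2 × (first + last)
Last term = a + (n-1)d = 27 + (28-1)×(-8) = -189
S_28 = 28/2 × (27 + (-189))
S_28 = 28/2 × (-162) = -2268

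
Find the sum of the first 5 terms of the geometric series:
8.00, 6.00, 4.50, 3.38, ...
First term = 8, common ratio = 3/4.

Sₙ = a(1 - rⁿ) / (1 - r)
S_5 = 8(1 - (3/4)^5) / (1 - (3/4))
S_5 = 8(1 - (243/1024)) / (1/4)
S_5 = 781/32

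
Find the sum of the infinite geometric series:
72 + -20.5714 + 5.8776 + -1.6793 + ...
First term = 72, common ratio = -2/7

For |r| < 1, S = a / (1 - r)
S = 72 / (1 - (-2/7))
S = 72 / (9/7)
S = 56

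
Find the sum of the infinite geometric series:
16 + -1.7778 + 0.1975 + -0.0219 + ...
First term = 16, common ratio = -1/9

For |r| < 1, S = a / (1 - r)
S = 16 / (1 - (-1/9))
S = 16 / (10/9)
S = 72/5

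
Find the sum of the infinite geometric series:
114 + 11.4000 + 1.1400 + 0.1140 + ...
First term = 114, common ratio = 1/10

For |r| < 1, S = a / (1 - r)
S = 114 / (1 - (1/10))
S = 114 / (9/10)
S = 380/3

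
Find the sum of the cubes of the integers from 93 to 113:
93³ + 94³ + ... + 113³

Use ∑_{k=1}^{n} k³ = [n(n+1)/2]², then subtract the first 92 terms.
∑_{k=1}^{113} k³ = [113×114/2]² = 6441² = 41486481
∑_{k=1}^{92} k³ = [92×93/2]² = 4278² = 18301284
∑_{k=93}^{113} k³ = 41486481 - 18301284 = 23185197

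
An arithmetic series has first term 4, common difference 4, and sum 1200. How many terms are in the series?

Using S = n/2 × [2a + (n-1)d]
1200 = n/2 × [2(4) + (n-1)(4)]
1200 = n/2 × [8 + 4n - 4]
2400 = n × [4 + 4n]
4n² + (4)n - 2400 = 0
Discriminant: Δ = (4)² - 4(4)(-2400) = 16 + 38400 = 38416
√Δ = 196
n = [-(4) + √Δ] / (2·4) = (-4 + 196) / 8 = 192 / 8 = 24
(The negative root is discarded since n must be a positive integer.)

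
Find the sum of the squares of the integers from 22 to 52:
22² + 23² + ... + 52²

Use ∑_{k=1}^{n} k² = n(n+1)(2n+1)/6, then subtract the first 21 terms.
∑_{k=1}^{52} k² = 52×53×105/6 = 48230
∑_{k=1}^{21} k² = 21×22×43/6 = 3311
∑_{k=22}^{52} k² = 48230 - 3311 = 44919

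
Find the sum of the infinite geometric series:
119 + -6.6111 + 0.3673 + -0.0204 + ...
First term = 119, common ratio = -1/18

For |r| < 1, S = a / (1 - r)
S = 119 / (1 - (-1/18))
S = 119 / (19/18)
S = 2142/19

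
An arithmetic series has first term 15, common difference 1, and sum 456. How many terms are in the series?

Using S = n/2 × [2a + (n-1)d]
456 = n/2 × [2(15) + (n-1)(1)]
456 = n/2 × [30 + 1n - 1]
912 = n × [29 + 1n]
1n² + (29)n - 912 = 0
Discriminant: Δ = (29)² - 4(1)(-912) = 841 + 3648 = 4489
√Δ = 67
n = [-(29) + √Δ] / (2·1) = (-29 + 67) / 2 = 38 / 2 = 19
(The negative root is discarded since n must be a positive integer.)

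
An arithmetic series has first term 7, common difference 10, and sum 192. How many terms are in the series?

Using S = n/2 × [2a + (n-1)d]
192 = n/2 × [2(7) + (n-1)(10)]
192 = n/2 × [14 + 10n - 10]
384 = n × [4 + 10n]
10n² + (4)n - 384 = 0
Discriminant: Δ = (4)² - 4(10)(-384) = 16 + 15360 = 15376
√Δ = 124
n = [-(4) + √Δ] / (2·10) = (-4 + 124) / 20 = 120 / 20 = 6
(The negative root is discarded since n must be a positive integer.)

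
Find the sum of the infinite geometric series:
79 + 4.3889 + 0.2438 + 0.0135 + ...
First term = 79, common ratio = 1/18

For |r| < 1, S = a / (1 - r)
S = 79 / (1 - (1/18))
S = 79 / (17/18)
S = 1422/17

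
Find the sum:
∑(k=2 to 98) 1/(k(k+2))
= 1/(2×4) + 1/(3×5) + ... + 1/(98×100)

Partial fractions: 1/(k(k+2)) = (1/2)[1/k - 1/(k+2)]
Telescoping leaves the first two and last two terms:
= (1/2)[1/2 + 1/3 - 1/99 - 1/100]
= 8051/19800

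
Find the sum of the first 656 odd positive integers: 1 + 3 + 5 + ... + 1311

Sum of first n odd numbers = n²
= 656²
= 430336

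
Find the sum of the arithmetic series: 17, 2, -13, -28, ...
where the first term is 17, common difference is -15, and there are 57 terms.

Sₙ = n/2 × (first + last)
Last term = a + (n-1)d = 17 + (57-1)×(-15) = -823
S_57 = 57/2 × (17 + (-823))
S_57 = 57/2 × (-806) = -22971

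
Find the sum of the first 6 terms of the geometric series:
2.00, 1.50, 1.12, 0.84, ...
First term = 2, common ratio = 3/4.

Sₙ = a(1 - rⁿ) / (1 - r)
S_6 = 2(1 - (3/4)^6) / (1 - (3/4))
S_6 = 2(1 - (729/4096)) / (1/4)
S_6 = 3367/512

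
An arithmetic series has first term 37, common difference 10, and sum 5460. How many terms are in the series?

Using S = n/2 × [2a + (n-1)d]
5460 = n/2 × [2(37) + (n-1)(10)]
5460 = n/2 × [74 + 10n - 10]
10920 = n × [64 + 10n]
10n² + (64)n - 10920 = 0
Discriminant: Δ = (64)² - 4(10)(-10920) = 4096 + 436800 = 440896
√Δ = 664
n = [-(64) + √Δ] / (2·10) = (-64 + 664) / 20 = 600 / 20 = 30
(The negative root is discarded since n must be a positive integer.)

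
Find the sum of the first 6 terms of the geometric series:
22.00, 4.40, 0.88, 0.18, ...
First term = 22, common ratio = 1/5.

Sₙ = a(1 - rⁿ) / (1 - r)
S_6 = 22(1 - (1/5)^6) / (1 - (1/5))
S_6 = 22(1 - (1/15625)) / (4/5)
S_6 = 85932/3125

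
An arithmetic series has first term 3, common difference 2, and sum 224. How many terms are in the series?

Using S = n/2 × [2a + (n-1)d]
224 = n/2 × [2(3) + (n-1)(2)]
224 = n/2 × [6 + 2n - 2]
448 = n × [4 + 2n]
2n² + (4)n - 448 = 0
Discriminant: Δ = (4)² - 4(2)(-448) = 16 + 3584 = 3600
√Δ = 60
n = [-(4) + √Δ] / (2·2) = (-4 + 60) / 4 = 56 / 4 = 14
(The negative root is discarded since n must be a positive integer.)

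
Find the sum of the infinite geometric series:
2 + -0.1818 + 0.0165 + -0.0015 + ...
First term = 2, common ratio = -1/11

For |r| < 1, S = a / (1 - r)
S = 2 / (1 - (-1/11))
S = 2 / (12/11)
S = 11/6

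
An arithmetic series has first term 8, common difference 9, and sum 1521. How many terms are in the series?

Using S = n/2 × [2a + (n-1)d]
1521 = n/2 × [2(8) + (n-1)(9)]
1521 = n/2 × [16 + 9n - 9]
3042 = n × [7 + 9n]
9n² + (7)n - 3042 = 0
Discriminant: Δ = (7)² - 4(9)(-3042) = 49 + 109512 = 109561
√Δ = 331
n = [-(7) + √Δ] / (2·9) = (-7 + 331) / 18 = 324 / 18 = 18
(The negative root is discarded since n must be a positive integer.)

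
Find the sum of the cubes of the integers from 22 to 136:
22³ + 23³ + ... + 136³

Use ∑_{k=1}^{n} k³ = [n(n+1)/2]², then subtract the first 21 terms.
∑_{k=1}^{136} k³ = [136×137/2]² = 9316² = 86787856
∑_{k=1}^{21} k³ = [21×22/2]² = 231² = 53361
∑_{k=22}^{136} k³ = 86787856 - 53361 = 86734495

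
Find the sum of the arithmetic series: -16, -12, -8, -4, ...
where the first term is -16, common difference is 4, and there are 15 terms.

Sₙ = n/2 × (first + last)
Last term = a + (n-1)d = -16 + (15-1)×4 = 40
S_15 = 15/2 × (-16 + 40)
S_15 = 15/2 × 24 = 180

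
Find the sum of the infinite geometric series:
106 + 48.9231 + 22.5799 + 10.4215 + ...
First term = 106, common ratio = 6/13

For |r| < 1, S = a / (1 - r)
S = 106 / (1 - (6/13))
S = 106 / (7/13)
S = 1378/7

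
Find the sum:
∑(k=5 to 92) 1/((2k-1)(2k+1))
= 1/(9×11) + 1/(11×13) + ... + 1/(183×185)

Partial fractions: 1/((2k-1)(2k+1)) = (1/2)[1/(2k-1) - 1/(2k+1)]
The series telescopes:
= (1/2)[1/9 - 1/185]
= 88/1665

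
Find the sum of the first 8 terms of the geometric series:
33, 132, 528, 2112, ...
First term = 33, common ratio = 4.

Sₙ = a(1 - rⁿ) / (1 - r)
S_8 = 33(1 - 4^8) / (1 - 4)
S_8 = 33(1 - 65536) / (-3)
S_8 = 720885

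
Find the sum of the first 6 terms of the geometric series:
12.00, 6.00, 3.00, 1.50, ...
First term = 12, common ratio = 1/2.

Sₙ = a(1 - rⁿ) / (1 - r)
S_6 = 12(1 - (1/2)^6) / (1 - (1/2))
S_6 = 12(1 - (1/64)) / (1/2)
S_6 = 189/8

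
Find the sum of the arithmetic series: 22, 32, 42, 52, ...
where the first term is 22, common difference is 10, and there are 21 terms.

Sₙ = n/2 × (first + last)
Last term = a + (n-1)d = 22 + (21-1)×10 = 222
S_21 = 21/2 × (22 + 222)
S_21 = 21/2 × 244 = 2562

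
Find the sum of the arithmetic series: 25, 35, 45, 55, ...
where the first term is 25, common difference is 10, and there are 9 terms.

Sₙ = n/2 × (first + last)
Last term = a + (n-1)d = 25 + (9-1)×10 = 105
S_9 = 9/2 × (25 + 105)
S_9 = 9/2 × 130 = 585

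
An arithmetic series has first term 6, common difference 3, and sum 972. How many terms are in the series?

Using S = n/2 × [2a + (n-1)d]
972 = n/2 × [2(6) + (n-1)(3)]
972 = n/2 × [12 + 3n - 3]
1944 = n × [9 + 3n]
3n² + (9)n - 1944 = 0
Discriminant: Δ = (9)² - 4(3)(-1944) = 81 + 23328 = 23409
√Δ = 153
n = [-(9) + √Δ] / (2·3) = (-9 + 153) / 6 = 144 / 6 = 24
(The negative root is discarded since n must be a positive integer.)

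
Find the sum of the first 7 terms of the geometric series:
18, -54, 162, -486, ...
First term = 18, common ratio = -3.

Sₙ = a(1 - rⁿ) / (1 - r)
S_7 = 18(1 - (-3)^7) / (1 - (-3))
S_7 = 18(1 - (-2187)) / (4)
S_7 = 9846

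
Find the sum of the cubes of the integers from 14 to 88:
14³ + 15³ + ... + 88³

Use ∑_{k=1}^{n} k³ = [n(n+1)/2]², then subtract the first 13 terms.
∑_{k=1}^{88} k³ = [88×89/2]² = 3916² = 15335056
∑_{k=1}^{13} k³ = [13×14/2]² = 91² = 8281
∑_{k=14}^{88} k³ = 15335056 - 8281 = 15326775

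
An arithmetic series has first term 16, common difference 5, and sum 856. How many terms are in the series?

Using S = n/2 × [2a + (n-1)d]
856 = n/2 × [2(16) + (n-1)(5)]
856 = n/2 × [32 + 5n - 5]
1712 = n × [27 + 5n]
5n² + (27)n - 1712 = 0
Discriminant: Δ = (27)² - 4(5)(-1712) = 729 + 34240 = 34969
√Δ = 187
n = [-(27) + √Δ] / (2·5) = (-27 + 187) / 10 = 160 / 10 = 16
(The negative root is discarded since n must be a positive integer.)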